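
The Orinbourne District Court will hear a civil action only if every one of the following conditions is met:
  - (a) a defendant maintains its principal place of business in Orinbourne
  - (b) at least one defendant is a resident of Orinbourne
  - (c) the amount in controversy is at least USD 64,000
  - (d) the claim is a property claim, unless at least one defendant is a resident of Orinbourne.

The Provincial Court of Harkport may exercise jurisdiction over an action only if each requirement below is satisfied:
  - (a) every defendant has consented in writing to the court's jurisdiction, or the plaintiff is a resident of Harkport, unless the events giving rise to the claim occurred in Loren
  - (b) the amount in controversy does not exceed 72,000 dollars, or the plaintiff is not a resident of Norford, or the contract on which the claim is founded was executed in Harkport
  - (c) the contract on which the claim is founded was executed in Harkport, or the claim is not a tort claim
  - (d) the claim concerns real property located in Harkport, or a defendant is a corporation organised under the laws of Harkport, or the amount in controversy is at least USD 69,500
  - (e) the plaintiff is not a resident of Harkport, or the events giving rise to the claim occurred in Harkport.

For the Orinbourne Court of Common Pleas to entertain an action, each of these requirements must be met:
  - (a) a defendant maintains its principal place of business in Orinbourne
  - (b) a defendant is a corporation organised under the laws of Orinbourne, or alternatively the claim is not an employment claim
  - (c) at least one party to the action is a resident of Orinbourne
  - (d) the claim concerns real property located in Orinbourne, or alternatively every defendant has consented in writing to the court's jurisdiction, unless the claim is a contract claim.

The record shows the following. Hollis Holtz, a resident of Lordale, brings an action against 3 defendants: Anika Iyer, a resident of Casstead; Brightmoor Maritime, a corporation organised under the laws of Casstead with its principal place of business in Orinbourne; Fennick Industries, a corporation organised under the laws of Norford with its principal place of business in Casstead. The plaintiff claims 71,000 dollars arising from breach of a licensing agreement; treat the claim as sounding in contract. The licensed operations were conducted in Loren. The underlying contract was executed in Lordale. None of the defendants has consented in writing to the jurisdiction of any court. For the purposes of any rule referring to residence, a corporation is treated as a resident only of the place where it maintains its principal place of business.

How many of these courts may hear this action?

The Orinbourne District Court:
  (a) Brightmoor Maritime has its principal place of business in Orinbourne. Met.
  (b) Brightmoor Maritime resides in Orinbourne. Satisfied.
  (c) The amount in controversy is USD 71,000, which meets the $64,000 floor. Met.
  (d) The claim is a contract claim, not a property claim. However, Brightmoor Maritime resides in Orinbourne, so the 'unless' proviso supplies this condition. Met.
  → The court has jurisdiction.
The Provincial Court of Harkport:
  (a) No such written consent has been filed; the plaintiff resides in Lordale, not Harkport — every alternative fails. However, the operative events occurred in Loren, so the 'unless' proviso supplies this condition. Met.
  (b) The amount in controversy is USD 71,000, within the USD 72,000 ceiling, so one alternative holds. Satisfied.
  (c) The claim is a contract claim, not a tort claim — that alternative is enough. Satisfied.
  (d) The amount in controversy is 71,000 dollars, which meets the $69,500 floor, so one alternative holds. Condition met.
  (e) The plaintiff resides in Lordale, which is not Harkport, so one alternative holds. Condition met.
  → Every requirement is satisfied — jurisdiction.
The Orinbourne Court of Common Pleas:
  (a) Brightmoor Maritime has its principal place of business in Orinbourne. Satisfied.
  (b) The claim is a contract claim, not an employment claim, which satisfies one of the alternatives. Satisfied.
  (c) Brightmoor Maritime resides in Orinbourne. Met.
  (d) The claim does not concern real property; no such written consent has been filed — none of the alternatives is met. The proviso rescues it, though: the claim is a contract claim. Condition met.
  → Jurisdiction lies.
Courts with jurisdiction: the Orinbourne District Court, the Provincial Court of Harkport, the Orinbourne Court of Common Pleas — 3 in total.

3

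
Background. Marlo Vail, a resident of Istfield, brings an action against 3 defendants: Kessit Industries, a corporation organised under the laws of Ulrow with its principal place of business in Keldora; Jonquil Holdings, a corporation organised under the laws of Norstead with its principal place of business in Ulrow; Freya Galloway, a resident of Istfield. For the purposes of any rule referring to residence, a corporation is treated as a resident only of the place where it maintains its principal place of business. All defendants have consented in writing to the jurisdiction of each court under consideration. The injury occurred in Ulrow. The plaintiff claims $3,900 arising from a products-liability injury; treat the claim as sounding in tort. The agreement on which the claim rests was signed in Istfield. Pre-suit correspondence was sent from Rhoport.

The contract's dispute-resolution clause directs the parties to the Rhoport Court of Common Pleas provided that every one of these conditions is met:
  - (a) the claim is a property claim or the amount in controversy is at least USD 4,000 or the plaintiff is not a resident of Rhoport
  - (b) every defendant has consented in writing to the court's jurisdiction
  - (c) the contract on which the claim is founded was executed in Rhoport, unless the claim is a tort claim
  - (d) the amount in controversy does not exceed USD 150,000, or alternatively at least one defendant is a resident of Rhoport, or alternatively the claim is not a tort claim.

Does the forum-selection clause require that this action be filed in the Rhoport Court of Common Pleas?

Yes

The Rhoport Court of Common Pleas:
  (a) The plaintiff resides in Istfield, which is not Rhoport — that alternative is enough. Satisfied.
  (b) Every defendant has filed written consent. Condition met.
  (c) The contract was executed in Istfield, not Rhoport. But the claim is a tort claim, and the 'unless' clause therefore excuses the requirement. Condition met.
  (d) The amount in controversy is $3,900, within the $150,000 ceiling, so this disjunct is met. Met.
  → Forum clause is triggered.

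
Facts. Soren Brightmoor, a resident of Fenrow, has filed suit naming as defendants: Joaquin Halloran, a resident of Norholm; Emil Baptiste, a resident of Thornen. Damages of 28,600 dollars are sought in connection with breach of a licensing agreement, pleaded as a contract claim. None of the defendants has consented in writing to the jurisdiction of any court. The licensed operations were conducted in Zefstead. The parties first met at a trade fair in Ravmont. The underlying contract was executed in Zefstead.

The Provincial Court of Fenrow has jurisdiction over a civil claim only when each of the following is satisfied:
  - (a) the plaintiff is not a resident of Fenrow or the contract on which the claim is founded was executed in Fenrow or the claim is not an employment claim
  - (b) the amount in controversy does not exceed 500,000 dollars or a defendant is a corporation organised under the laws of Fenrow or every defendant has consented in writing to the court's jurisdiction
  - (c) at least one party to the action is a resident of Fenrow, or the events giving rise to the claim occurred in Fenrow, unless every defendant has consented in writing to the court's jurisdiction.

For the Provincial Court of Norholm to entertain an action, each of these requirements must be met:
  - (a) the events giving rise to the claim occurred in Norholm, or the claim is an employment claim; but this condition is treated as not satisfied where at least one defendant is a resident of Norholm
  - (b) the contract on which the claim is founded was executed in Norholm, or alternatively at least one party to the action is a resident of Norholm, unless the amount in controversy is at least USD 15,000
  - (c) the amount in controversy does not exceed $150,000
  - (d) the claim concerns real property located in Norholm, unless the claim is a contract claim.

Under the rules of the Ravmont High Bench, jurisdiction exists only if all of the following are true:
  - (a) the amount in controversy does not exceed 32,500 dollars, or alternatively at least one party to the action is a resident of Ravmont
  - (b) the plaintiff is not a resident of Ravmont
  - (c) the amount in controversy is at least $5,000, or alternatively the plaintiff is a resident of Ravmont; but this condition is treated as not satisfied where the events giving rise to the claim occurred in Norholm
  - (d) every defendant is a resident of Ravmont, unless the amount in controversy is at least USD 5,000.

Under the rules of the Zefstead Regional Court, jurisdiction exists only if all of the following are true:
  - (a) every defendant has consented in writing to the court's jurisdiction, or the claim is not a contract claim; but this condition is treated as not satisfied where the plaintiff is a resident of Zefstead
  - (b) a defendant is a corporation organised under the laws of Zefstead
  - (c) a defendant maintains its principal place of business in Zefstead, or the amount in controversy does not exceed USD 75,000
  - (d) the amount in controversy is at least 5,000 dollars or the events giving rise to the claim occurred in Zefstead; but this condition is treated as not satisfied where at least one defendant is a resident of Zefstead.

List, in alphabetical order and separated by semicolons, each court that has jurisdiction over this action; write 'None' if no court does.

The Provincial Court of Fenrow:
  (a) The claim is a contract claim, not an employment claim, so one alternative holds. Satisfied.
  (b) The amount in controversy is 28,600 dollars, within the $500,000 ceiling, so one alternative holds. Condition met.
  (c) Soren Brightmoor resides in Fenrow, which satisfies one of the alternatives. Condition met.
  → Every requirement is satisfied — jurisdiction.
The Provincial Court of Norholm:
  (a) The operative events occurred in Zefstead, not Norholm; the claim is a contract claim, not an employment claim — no alternative holds. Not satisfied.
  (b) Joaquin Halloran resides in Norholm, which satisfies one of the alternatives. Met.
  (c) The amount in controversy is $28,600, within the USD 150,000 ceiling. Condition met.
  (d) The claim does not concern real property. However, the claim is a contract claim, so the 'unless' proviso supplies this condition. Met.
  → No jurisdiction.
The Ravmont High Bench:
  (a) The amount in controversy is 28,600 dollars, within the 32,500 dollars ceiling, which satisfies one of the alternatives. Condition met.
  (b) The plaintiff resides in Fenrow, which is not Ravmont. Satisfied.
  (c) The amount in controversy is 28,600 dollars, which meets the USD 5,000 floor, so one alternative holds. The exception is not triggered, since the operative events occurred in Zefstead, not Norholm. Condition met.
  (d) The defendants reside as follows — Joaquin Halloran in Norholm, Emil Baptiste in Thornen — not all in Ravmont. But the amount in controversy is 28,600 dollars, which meets the $5,000 floor, and the 'unless' clause therefore excuses the requirement. Condition met.
  → The court has jurisdiction.
The Zefstead Regional Court:
  (a) No such written consent has been filed; the claim is a contract claim — none of the alternatives is met. Not met.
  (b) No defendant is a corporation. Not satisfied.
  (c) The amount in controversy is USD 28,600, within the USD 75,000 ceiling — that alternative is enough. Satisfied.
  (d) The amount in controversy is USD 28,600, which meets the USD 5,000 floor, so one alternative holds. And the carve-out is inapplicable — no defendant resides in Zefstead (they reside in Norholm, Thornen). Satisfied.
  → The court lacks jurisdiction.

the Provincial Court of Fenrow; the Ravmont High Bench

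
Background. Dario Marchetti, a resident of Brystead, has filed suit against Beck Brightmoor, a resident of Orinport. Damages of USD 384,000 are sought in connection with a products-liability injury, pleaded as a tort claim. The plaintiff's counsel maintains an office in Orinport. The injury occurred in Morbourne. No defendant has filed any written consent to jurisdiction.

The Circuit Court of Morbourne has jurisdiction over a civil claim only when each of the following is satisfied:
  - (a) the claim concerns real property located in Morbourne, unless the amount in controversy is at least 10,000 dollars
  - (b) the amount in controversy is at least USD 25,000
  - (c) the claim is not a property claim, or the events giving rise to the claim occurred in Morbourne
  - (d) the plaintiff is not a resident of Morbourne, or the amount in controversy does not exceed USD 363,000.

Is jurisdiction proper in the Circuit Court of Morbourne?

Yes

The Circuit Court of Morbourne:
  (a) The claim does not concern real property. However, the amount in controversy is 384,000 dollars, which meets the 10,000 dollars floor, so the 'unless' proviso supplies this condition. Condition met.
  (b) The amount in controversy is $384,000, which meets the $25,000 floor. Met.
  (c) The claim is a tort claim, not a property claim, so this disjunct is met. Met.
  (d) The plaintiff resides in Brystead, which is not Morbourne, so one alternative holds. Met.
  → All conditions met; jurisdiction exists.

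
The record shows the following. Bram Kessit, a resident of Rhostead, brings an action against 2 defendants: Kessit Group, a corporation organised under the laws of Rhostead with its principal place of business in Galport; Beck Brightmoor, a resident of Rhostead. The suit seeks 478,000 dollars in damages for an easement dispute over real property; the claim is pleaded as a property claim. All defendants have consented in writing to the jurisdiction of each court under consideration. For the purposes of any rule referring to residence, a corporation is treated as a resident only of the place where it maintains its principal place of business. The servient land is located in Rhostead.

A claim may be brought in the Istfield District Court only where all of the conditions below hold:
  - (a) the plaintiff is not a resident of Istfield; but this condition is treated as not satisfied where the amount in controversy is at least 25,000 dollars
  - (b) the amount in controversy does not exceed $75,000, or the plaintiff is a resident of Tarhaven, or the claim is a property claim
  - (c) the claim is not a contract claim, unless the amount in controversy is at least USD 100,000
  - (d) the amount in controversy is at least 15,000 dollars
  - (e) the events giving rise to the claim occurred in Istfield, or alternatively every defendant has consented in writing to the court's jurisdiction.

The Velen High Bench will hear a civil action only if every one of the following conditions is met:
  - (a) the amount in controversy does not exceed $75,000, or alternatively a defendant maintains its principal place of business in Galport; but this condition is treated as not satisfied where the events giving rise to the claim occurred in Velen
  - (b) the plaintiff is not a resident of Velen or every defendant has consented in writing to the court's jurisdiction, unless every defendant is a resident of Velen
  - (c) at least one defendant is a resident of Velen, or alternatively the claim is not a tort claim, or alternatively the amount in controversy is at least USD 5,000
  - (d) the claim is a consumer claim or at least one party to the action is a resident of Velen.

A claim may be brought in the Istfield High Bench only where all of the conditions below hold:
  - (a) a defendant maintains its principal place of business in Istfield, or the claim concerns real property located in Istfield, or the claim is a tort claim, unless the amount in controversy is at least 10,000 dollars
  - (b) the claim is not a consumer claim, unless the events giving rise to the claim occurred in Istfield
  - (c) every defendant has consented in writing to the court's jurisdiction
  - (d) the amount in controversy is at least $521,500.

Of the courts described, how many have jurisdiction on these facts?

The Istfield District Court:
  (a) The plaintiff resides in Rhostead, which is not Istfield. But the carve-out bites: the amount in controversy is 478,000 dollars, which meets the 25,000 dollars floor. Condition not met.
  (b) The claim is a property claim, which satisfies one of the alternatives. Met.
  (c) The claim is a property claim, not a contract claim. Condition met.
  (d) The amount in controversy is $478,000, which meets the 15,000 dollars floor. Met.
  (e) Every defendant has filed written consent — that alternative is enough. Satisfied.
  → Not every requirement is met — no jurisdiction.
The Velen High Bench:
  (a) Kessit Group has its principal place of business in Galport — that alternative is enough. The carve-out does not apply: the operative events occurred in Rhostead, not Velen. Met.
  (b) The plaintiff resides in Rhostead, which is not Velen, so this disjunct is met. Condition met.
  (c) The claim is a property claim, not a tort claim, so this disjunct is met. Condition met.
  (d) The claim is a property claim, not a consumer claim; no party resides in Velen — no alternative holds. Fails.
  → No jurisdiction.
The Istfield High Bench:
  (a) The corporate defendant(s) have their principal place of business in Galport, not Istfield; the property lies in Rhostead, not Istfield; the claim is a property claim, not a tort claim — every alternative fails. The proviso rescues it, though: the amount in controversy is USD 478,000, which meets the 10,000 dollars floor. Met.
  (b) The claim is a property claim, not a consumer claim. Met.
  (c) Every defendant has filed written consent. Condition met.
  (d) The amount in controversy is USD 478,000, below the $521,500 floor. Not satisfied.
  → No jurisdiction.
No court satisfies all of its conditions.

0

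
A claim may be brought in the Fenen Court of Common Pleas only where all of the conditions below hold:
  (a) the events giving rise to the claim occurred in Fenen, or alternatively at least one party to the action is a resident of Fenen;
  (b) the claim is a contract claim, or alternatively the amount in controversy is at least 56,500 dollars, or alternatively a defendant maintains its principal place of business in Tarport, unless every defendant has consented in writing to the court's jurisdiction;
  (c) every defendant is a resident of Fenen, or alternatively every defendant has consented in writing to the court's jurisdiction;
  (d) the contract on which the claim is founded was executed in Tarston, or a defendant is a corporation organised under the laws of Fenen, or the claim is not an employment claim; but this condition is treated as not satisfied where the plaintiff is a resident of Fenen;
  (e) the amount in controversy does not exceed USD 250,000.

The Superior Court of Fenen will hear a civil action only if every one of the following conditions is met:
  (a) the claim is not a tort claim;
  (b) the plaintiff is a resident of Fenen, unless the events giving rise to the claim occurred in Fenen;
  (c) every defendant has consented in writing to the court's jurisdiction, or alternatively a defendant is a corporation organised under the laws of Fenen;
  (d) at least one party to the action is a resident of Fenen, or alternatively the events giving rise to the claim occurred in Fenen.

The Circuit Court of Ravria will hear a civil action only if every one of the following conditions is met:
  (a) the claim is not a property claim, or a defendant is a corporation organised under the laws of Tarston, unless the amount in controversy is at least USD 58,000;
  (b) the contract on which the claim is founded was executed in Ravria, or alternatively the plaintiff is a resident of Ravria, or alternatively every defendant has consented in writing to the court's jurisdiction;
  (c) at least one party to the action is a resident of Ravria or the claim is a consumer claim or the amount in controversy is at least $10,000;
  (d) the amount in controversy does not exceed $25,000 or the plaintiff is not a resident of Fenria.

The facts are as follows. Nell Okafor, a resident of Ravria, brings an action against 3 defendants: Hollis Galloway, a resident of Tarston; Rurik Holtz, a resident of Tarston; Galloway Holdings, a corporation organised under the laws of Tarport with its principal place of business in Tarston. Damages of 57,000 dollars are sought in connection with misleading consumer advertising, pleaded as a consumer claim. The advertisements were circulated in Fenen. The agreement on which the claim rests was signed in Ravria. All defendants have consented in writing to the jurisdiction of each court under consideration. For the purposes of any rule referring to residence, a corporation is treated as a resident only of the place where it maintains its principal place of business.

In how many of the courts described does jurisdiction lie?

The Fenen Court of Common Pleas:
  (a) The operative events occurred in Fenen — that alternative is enough. Condition met.
  (b) The amount in controversy is 57,000 dollars, which meets the USD 56,500 floor, which satisfies one of the alternatives. Condition met.
  (c) Every defendant has filed written consent, so one alternative holds. Condition met.
  (d) The claim is a consumer claim, not an employment claim, so one alternative holds. The carve-out does not apply: the plaintiff resides in Ravria, not Fenen. Condition met.
  (e) The amount in controversy is 57,000 dollars, within the 250,000 dollars ceiling. Met.
  → Jurisdiction lies.
The Superior Court of Fenen:
  (a) The claim is a consumer claim, not a tort claim. Condition met.
  (b) The plaintiff resides in Ravria, not Fenen. But the operative events occurred in Fenen, and the 'unless' clause therefore excuses the requirement. Condition met.
  (c) Every defendant has filed written consent, which satisfies one of the alternatives. Met.
  (d) The operative events occurred in Fenen, so this disjunct is met. Satisfied.
  → Every requirement is satisfied — jurisdiction.
The Circuit Court of Ravria:
  (a) The claim is a consumer claim, not a property claim, so one alternative holds. Condition met.
  (b) The contract was executed in Ravria — that alternative is enough. Met.
  (c) Nell Okafor resides in Ravria, which satisfies one of the alternatives. Satisfied.
  (d) The plaintiff resides in Ravria, which is not Fenria — that alternative is enough. Condition met.
  → Every requirement is satisfied — jurisdiction.
Courts with jurisdiction: the Fenen Court of Common Pleas, the Superior Court of Fenen, the Circuit Court of Ravria — 3 in total.

3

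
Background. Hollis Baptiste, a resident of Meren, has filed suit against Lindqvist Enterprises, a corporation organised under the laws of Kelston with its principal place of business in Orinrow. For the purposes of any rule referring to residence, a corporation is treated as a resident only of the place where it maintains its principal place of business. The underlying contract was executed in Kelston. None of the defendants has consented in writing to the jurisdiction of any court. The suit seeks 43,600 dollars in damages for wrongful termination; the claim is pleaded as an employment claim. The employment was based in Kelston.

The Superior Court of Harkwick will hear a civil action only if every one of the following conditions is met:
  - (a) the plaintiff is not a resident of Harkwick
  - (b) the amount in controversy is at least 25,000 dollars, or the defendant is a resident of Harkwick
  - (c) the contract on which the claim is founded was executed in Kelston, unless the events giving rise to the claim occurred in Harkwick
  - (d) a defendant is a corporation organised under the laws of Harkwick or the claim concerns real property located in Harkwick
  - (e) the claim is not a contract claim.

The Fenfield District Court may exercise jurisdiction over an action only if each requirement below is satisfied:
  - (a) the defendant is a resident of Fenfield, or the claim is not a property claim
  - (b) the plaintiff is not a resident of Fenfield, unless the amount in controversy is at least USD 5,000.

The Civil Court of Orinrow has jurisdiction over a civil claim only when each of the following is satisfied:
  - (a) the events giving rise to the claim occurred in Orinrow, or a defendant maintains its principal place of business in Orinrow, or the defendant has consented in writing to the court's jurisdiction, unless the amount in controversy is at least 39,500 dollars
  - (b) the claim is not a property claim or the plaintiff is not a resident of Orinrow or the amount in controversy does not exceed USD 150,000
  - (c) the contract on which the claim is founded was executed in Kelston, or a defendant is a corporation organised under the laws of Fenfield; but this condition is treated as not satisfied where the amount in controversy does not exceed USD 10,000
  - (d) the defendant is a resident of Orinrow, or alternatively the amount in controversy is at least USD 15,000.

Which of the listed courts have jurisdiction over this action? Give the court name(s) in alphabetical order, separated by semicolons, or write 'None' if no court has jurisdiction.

The Superior Court of Harkwick:
  (a) The plaintiff resides in Meren, which is not Harkwick. Satisfied.
  (b) The amount in controversy is USD 43,600, which meets the 25,000 dollars floor, so one alternative holds. Satisfied.
  (c) The contract was executed in Kelston. Condition met.
  (d) The corporate defendant(s) are organised in Kelston, not Harkwick; the claim does not concern real property — every alternative fails. Condition not met.
  (e) The claim is an employment claim, not a contract claim. Satisfied.
  → Not every requirement is met — no jurisdiction.
The Fenfield District Court:
  (a) The claim is an employment claim, not a property claim, so this disjunct is met. Satisfied.
  (b) The plaintiff resides in Meren, which is not Fenfield. Satisfied.
  → All conditions met; jurisdiction exists.
The Civil Court of Orinrow:
  (a) Lindqvist Enterprises has its principal place of business in Orinrow, which satisfies one of the alternatives. Satisfied.
  (b) The claim is an employment claim, not a property claim — that alternative is enough. Condition met.
  (c) The contract was executed in Kelston, so one alternative holds. The carve-out does not apply: the amount in controversy is 43,600 dollars, above the USD 10,000 ceiling. Satisfied.
  (d) The defendant resides in Orinrow, so one alternative holds. Met.
  → Jurisdiction lies.

the Civil Court of Orinrow; the Fenfield District Court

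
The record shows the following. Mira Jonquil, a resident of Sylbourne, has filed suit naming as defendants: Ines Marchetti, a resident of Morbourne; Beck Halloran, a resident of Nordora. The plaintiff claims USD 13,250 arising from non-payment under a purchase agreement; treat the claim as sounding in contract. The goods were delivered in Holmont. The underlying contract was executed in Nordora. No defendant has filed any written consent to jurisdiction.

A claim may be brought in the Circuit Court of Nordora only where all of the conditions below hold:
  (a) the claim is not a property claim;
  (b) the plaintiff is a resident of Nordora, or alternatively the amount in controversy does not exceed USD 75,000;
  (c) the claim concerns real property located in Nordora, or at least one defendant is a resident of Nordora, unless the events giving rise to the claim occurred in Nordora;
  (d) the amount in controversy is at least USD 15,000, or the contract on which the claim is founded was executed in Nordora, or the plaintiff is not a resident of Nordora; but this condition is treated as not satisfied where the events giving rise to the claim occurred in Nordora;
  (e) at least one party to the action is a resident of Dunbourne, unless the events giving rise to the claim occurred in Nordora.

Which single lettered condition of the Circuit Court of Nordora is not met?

The Circuit Court of Nordora:
  (a) The claim is a contract claim, not a property claim. Condition met.
  (b) The amount in controversy is 13,250 dollars, within the $75,000 ceiling — that alternative is enough. Satisfied.
  (c) Beck Halloran resides in Nordora, which satisfies one of the alternatives. Met.
  (d) The contract was executed in Nordora, which satisfies one of the alternatives. The carve-out does not apply: the operative events occurred in Holmont, not Nordora. Condition met.
  (e) No party resides in Dunbourne. Nor does the 'unless' clause help: the operative events occurred in Holmont, not Nordora. Fails.
Only condition (e) fails.

(e)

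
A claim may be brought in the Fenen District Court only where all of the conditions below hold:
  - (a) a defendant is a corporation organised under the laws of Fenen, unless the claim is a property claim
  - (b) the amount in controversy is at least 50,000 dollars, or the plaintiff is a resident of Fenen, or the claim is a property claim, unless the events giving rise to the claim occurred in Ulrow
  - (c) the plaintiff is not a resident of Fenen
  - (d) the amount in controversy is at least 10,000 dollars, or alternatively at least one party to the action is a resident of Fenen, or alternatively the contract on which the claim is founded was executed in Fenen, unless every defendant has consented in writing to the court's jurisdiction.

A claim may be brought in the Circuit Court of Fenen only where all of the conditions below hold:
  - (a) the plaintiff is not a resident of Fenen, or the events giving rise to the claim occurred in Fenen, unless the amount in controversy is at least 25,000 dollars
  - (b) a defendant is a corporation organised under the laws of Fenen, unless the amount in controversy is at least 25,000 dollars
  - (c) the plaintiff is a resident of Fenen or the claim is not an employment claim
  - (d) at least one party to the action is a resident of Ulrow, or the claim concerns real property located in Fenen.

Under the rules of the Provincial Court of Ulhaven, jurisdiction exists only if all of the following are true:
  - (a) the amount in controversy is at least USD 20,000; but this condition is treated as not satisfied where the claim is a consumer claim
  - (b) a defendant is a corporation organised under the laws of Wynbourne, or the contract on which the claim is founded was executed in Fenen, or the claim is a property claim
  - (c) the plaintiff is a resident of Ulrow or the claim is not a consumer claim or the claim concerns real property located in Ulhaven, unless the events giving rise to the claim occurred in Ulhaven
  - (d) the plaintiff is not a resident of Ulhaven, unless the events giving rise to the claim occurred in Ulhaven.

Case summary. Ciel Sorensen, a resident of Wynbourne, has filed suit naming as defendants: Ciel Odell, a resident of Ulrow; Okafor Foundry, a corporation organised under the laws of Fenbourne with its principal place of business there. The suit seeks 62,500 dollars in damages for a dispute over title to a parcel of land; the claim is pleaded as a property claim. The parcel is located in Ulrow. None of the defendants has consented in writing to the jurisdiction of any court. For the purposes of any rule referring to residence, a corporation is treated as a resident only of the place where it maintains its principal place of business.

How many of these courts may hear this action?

3

The Fenen District Court:
  (a) The corporate defendant(s) are organised in Fenbourne, not Fenen. But the claim is a property claim, and the 'unless' clause therefore excuses the requirement. Condition met.
  (b) The amount in controversy is USD 62,500, which meets the $50,000 floor, which satisfies one of the alternatives. Met.
  (c) The plaintiff resides in Wynbourne, which is not Fenen. Met.
  (d) The amount in controversy is 62,500 dollars, which meets the $10,000 floor, so this disjunct is met. Condition met.
  → Jurisdiction lies.
The Circuit Court of Fenen:
  (a) The plaintiff resides in Wynbourne, which is not Fenen, so one alternative holds. Condition met.
  (b) The corporate defendant(s) are organised in Fenbourne, not Fenen. The proviso rescues it, though: the amount in controversy is 62,500 dollars, which meets the $25,000 floor. Condition met.
  (c) The claim is a property claim, not an employment claim, so this disjunct is met. Satisfied.
  (d) Ciel Odell resides in Ulrow, which satisfies one of the alternatives. Met.
  → The court has jurisdiction.
The Provincial Court of Ulhaven:
  (a) The amount in controversy is $62,500, which meets the 20,000 dollars floor. And the carve-out is inapplicable — the claim is a property claim, not a consumer claim. Condition met.
  (b) The claim is a property claim, which satisfies one of the alternatives. Satisfied.
  (c) The claim is a property claim, not a consumer claim — that alternative is enough. Condition met.
  (d) The plaintiff resides in Wynbourne, which is not Ulhaven. Met.
  → Every requirement is satisfied — jurisdiction.
Courts with jurisdiction: the Fenen District Court, the Circuit Court of Fenen, the Provincial Court of Ulhaven — 3 in total.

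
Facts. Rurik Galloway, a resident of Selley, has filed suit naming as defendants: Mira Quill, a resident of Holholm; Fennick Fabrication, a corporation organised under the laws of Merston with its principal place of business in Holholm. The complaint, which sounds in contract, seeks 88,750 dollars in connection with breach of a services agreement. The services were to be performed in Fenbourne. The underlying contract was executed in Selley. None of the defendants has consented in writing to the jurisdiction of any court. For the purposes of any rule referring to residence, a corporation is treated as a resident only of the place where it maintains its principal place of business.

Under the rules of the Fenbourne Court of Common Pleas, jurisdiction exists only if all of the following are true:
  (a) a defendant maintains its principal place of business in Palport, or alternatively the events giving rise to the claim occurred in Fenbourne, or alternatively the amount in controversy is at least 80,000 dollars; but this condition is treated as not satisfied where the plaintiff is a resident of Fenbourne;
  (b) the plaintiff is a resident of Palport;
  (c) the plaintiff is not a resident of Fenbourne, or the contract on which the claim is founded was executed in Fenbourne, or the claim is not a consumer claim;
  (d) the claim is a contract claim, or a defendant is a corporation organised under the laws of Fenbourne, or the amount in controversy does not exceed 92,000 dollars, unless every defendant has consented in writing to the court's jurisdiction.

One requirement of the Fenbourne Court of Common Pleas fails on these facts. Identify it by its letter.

The Fenbourne Court of Common Pleas:
  (a) The operative events occurred in Fenbourne, which satisfies one of the alternatives. The carve-out does not apply: the plaintiff resides in Selley, not Fenbourne. Met.
  (b) The plaintiff resides in Selley, not Palport. Condition not met.
  (c) The plaintiff resides in Selley, which is not Fenbourne, which satisfies one of the alternatives. Met.
  (d) The claim is a contract claim, so one alternative holds. Condition met.
Only condition (b) fails.

(b)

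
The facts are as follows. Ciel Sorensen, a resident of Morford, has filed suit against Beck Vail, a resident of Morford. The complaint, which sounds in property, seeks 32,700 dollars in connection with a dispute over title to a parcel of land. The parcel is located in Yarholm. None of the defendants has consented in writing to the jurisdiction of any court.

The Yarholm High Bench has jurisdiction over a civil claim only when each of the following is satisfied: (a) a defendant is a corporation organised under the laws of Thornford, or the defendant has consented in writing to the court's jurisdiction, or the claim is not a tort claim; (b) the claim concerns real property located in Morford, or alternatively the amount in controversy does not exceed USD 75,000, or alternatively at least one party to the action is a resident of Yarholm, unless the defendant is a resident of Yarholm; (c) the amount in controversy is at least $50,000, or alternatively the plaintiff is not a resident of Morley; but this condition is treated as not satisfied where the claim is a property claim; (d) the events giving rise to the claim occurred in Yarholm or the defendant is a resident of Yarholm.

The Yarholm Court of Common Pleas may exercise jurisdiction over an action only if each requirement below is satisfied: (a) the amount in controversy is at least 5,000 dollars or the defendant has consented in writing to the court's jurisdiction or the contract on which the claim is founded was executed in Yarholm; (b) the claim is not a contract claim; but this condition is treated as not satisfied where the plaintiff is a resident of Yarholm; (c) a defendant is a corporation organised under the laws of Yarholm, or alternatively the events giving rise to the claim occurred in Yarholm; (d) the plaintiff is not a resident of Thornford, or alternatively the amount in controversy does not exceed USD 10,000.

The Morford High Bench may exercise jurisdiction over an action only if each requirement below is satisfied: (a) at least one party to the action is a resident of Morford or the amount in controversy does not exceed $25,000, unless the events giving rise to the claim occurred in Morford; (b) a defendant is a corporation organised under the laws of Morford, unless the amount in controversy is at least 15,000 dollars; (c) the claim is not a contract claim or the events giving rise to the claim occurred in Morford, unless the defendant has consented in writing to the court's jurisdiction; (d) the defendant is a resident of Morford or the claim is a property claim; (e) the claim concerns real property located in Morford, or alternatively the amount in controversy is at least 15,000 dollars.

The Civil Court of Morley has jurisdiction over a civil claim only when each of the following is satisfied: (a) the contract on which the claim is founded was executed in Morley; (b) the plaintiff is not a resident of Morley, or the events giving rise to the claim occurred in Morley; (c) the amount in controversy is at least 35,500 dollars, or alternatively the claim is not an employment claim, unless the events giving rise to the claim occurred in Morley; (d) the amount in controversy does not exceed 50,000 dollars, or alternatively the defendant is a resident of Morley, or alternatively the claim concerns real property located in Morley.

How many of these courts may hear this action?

The Yarholm High Bench:
  (a) The claim is a property claim, not a tort claim — that alternative is enough. Met.
  (b) The amount in controversy is 32,700 dollars, within the USD 75,000 ceiling, so this disjunct is met. Satisfied.
  (c) The plaintiff resides in Morford, which is not Morley, so one alternative holds. However, the claim is a property claim, which falls within the stated exception and so defeats the condition. Not met.
  (d) The operative events occurred in Yarholm, so one alternative holds. Met.
  → No jurisdiction.
The Yarholm Court of Common Pleas:
  (a) The amount in controversy is USD 32,700, which meets the USD 5,000 floor — that alternative is enough. Satisfied.
  (b) The claim is a property claim, not a contract claim. The carve-out does not apply: the plaintiff resides in Morford, not Yarholm. Met.
  (c) The operative events occurred in Yarholm, so this disjunct is met. Satisfied.
  (d) The plaintiff resides in Morford, which is not Thornford, so this disjunct is met. Satisfied.
  → Jurisdiction lies.
The Morford High Bench:
  (a) Ciel Sorensen resides in Morford, so one alternative holds. Met.
  (b) No defendant is a corporation. However, the amount in controversy is 32,700 dollars, which meets the USD 15,000 floor, so the 'unless' proviso supplies this condition. Met.
  (c) The claim is a property claim, not a contract claim, so one alternative holds. Met.
  (d) The defendant resides in Morford, so this disjunct is met. Condition met.
  (e) The amount in controversy is $32,700, which meets the USD 15,000 floor, so one alternative holds. Condition met.
  → Jurisdiction lies.
The Civil Court of Morley:
  (a) No contract (and hence no place of execution) is alleged. Not satisfied.
  (b) The plaintiff resides in Morford, which is not Morley — that alternative is enough. Condition met.
  (c) The claim is a property claim, not an employment claim, which satisfies one of the alternatives. Met.
  (d) The amount in controversy is $32,700, within the $50,000 ceiling, so this disjunct is met. Satisfied.
  → No jurisdiction.
Courts with jurisdiction: the Yarholm Court of Common Pleas, the Morford High Bench — 2 in total.

2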